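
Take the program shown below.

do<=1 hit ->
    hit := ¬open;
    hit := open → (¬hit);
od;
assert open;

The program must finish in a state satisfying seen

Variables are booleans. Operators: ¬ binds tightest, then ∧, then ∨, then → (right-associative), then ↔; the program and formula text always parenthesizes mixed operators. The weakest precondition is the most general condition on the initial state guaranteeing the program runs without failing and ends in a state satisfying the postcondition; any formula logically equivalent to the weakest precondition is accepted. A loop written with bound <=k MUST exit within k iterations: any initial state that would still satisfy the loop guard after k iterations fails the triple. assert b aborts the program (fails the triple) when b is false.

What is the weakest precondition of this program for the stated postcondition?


Working backward. After the program, seen must hold.
Before assert open: open ∧ seen
Before the loop (bound <=1), unroll the exhaustion recursion (WP_0 = exit-now case; WP_j = one more guarded iteration, up to j = 1):
  WP_0: (¬hit) ∧ open ∧ seen
  WP_1: (¬hit) ∧ ((¬hit) → (open ∧ seen))
So before the loop: (¬hit) ∧ ((¬hit) → (open ∧ seen))
Answer: WP = (¬hit) ∧ ((¬hit) → (open ∧ seen))


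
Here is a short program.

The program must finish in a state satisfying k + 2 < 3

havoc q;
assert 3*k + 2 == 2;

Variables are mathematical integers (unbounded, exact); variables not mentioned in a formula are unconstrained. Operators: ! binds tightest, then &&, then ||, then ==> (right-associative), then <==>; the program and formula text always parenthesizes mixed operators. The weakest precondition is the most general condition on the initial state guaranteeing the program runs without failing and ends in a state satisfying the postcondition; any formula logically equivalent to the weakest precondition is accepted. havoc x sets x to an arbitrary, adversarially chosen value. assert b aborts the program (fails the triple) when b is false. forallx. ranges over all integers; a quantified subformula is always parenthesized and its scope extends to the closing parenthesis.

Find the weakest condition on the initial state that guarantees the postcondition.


Working backward. After the program, the postcondition k + 2 < 3 must hold; in canonical form it is k < 1.
Before assert 3*k + 2 == 2: 3*k == 0 && k < 1
Before havoc q: 3*k == 0 && k < 1
Answer: WP = 3*k == 0 && k < 1


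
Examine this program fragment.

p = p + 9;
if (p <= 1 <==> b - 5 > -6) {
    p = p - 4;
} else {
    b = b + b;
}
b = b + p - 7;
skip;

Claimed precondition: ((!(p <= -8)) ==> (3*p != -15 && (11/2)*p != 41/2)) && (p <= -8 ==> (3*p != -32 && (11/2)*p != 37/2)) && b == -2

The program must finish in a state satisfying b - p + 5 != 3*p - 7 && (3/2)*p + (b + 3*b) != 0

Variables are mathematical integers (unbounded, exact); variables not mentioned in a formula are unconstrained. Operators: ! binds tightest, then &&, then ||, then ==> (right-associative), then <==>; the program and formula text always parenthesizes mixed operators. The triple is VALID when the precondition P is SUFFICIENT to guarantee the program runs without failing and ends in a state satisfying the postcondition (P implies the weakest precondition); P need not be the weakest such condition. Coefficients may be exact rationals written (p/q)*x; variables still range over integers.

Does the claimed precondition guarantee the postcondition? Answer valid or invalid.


Working backward. After the program, the postcondition b - p + 5 != 3*p - 7 && (3/2)*p + (b + 3*b) != 0 must hold; in canonical form it is b != 4*p - 12 && 4*b + (3/2)*p != 0.
Before skip: b != 4*p - 12 && 4*b + (3/2)*p != 0
Before b := b + p - 7: b != 3*p - 5 && 4*b + (11/2)*p != 28
Then branch requires b != 3*p - 17 && 4*b + (11/2)*p != 50; else branch requires 2*b != 3*p - 5 && 8*b + (11/2)*p != 28.
Before the if: ((p <= 1 <==> b > -1) ==> (b != 3*p - 17 && 4*b + (11/2)*p != 50)) && ((!(p <= 1 <==> b > -1)) ==> (2*b != 3*p - 5 && 8*b + (11/2)*p != 28))
Before p := p + 9: ((p <= -8 <==> b > -1) ==> (b != 3*p + 10 && 4*b + (11/2)*p != 1/2)) && ((!(p <= -8 <==> b > -1)) ==> (2*b != 3*p + 22 && 8*b + (11/2)*p != -43/2))
The weakest precondition is ((p <= -8 <==> b > -1) ==> (b != 3*p + 10 && 4*b + (11/2)*p != 1/2)) && ((!(p <= -8 <==> b > -1)) ==> (2*b != 3*p + 22 && 8*b + (11/2)*p != -43/2)).
Check whether ((!(p <= -8)) ==> (3*p != -15 && (11/2)*p != 41/2)) && (p <= -8 ==> (3*p != -32 && (11/2)*p != 37/2)) && b == -2 implies it.
Countermodel: at the initial state b = -2, p = -4, the precondition holds but the weakest precondition fails.
Answer: invalid


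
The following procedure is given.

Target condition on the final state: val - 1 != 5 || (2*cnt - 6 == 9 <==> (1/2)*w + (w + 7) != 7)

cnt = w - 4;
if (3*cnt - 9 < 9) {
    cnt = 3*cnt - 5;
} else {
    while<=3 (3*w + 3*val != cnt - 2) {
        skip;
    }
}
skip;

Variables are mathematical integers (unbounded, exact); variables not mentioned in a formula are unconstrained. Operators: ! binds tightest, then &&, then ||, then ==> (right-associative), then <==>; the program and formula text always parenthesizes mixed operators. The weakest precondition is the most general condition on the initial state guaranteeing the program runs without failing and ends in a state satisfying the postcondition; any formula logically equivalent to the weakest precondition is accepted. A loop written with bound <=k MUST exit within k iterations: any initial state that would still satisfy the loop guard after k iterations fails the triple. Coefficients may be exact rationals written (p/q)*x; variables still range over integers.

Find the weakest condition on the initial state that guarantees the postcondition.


Working backward. After the program, the postcondition val - 1 != 5 || (2*cnt - 6 == 9 <==> (1/2)*w + (w + 7) != 7) must hold; in canonical form it is val != 6 || (2*cnt == 15 <==> (3/2)*w != 0).
Before skip: val != 6 || (2*cnt == 15 <==> (3/2)*w != 0)
Then branch requires val != 6 || (6*cnt == 25 <==> (3/2)*w != 0); else branch requires (3*val + 3*w != cnt - 2 ==> ((3*val + 3*w != cnt - 2 ==> ((3*val + 3*w != cnt - 2 ==> ((!(3*val + 3*w != cnt - 2)) && (val != 6 || (2*cnt == 15 <==> (3/2)*w != 0)))) && ((!(3*val + 3*w != cnt - 2)) ==> (val != 6 || (2*cnt == 15 <==> (3/2)*w != 0))))) && ((!(3*val + 3*w != cnt - 2)) ==> (val != 6 || (2*cnt == 15 <==> (3/2)*w != 0))))) && ((!(3*val + 3*w != cnt - 2)) ==> (val != 6 || (2*cnt == 15 <==> (3/2)*w != 0))).
Before the if: (3*cnt < 18 ==> (val != 6 || (6*cnt == 25 <==> (3/2)*w != 0))) && ((!(3*cnt < 18)) ==> ((3*val + 3*w != cnt - 2 ==> ((3*val + 3*w != cnt - 2 ==> ((3*val + 3*w != cnt - 2 ==> ((!(3*val + 3*w != cnt - 2)) && (val != 6 || (2*cnt == 15 <==> (3/2)*w != 0)))) && ((!(3*val + 3*w != cnt - 2)) ==> (val != 6 || (2*cnt == 15 <==> (3/2)*w != 0))))) && ((!(3*val + 3*w != cnt - 2)) ==> (val != 6 || (2*cnt == 15 <==> (3/2)*w != 0))))) && ((!(3*val + 3*w != cnt - 2)) ==> (val != 6 || (2*cnt == 15 <==> (3/2)*w != 0)))))
Before cnt := w - 4: (3*w < 30 ==> (val != 6 || (6*w == 49 <==> (3/2)*w != 0))) && ((!(3*w < 30)) ==> ((3*val + 2*w != -6 ==> ((3*val + 2*w != -6 ==> ((3*val + 2*w != -6 ==> ((!(3*val + 2*w != -6)) && (val != 6 || (2*w == 23 <==> (3/2)*w != 0)))) && ((!(3*val + 2*w != -6)) ==> (val != 6 || (2*w == 23 <==> (3/2)*w != 0))))) && ((!(3*val + 2*w != -6)) ==> (val != 6 || (2*w == 23 <==> (3/2)*w != 0))))) && ((!(3*val + 2*w != -6)) ==> (val != 6 || (2*w == 23 <==> (3/2)*w != 0)))))
Answer: WP = (3*w < 30 ==> (val != 6 || (6*w == 49 <==> (3/2)*w != 0))) && ((!(3*w < 30)) ==> ((3*val + 2*w != -6 ==> ((3*val + 2*w != -6 ==> ((3*val + 2*w != -6 ==> ((!(3*val + 2*w != -6)) && (val != 6 || (2*w == 23 <==> (3/2)*w != 0)))) && ((!(3*val + 2*w != -6)) ==> (val != 6 || (2*w == 23 <==> (3/2)*w != 0))))) && ((!(3*val + 2*w != -6)) ==> (val != 6 || (2*w == 23 <==> (3/2)*w != 0))))) && ((!(3*val + 2*w != -6)) ==> (val != 6 || (2*w == 23 <==> (3/2)*w != 0)))))


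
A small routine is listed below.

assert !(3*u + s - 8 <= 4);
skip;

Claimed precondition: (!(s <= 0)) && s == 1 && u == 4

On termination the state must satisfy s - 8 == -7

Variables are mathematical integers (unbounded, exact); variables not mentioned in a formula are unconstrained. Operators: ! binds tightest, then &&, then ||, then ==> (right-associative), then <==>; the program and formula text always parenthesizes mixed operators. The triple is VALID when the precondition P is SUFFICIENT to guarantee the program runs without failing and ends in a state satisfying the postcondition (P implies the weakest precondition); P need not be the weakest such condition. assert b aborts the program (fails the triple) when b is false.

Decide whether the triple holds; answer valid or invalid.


Working backward. After the program, the postcondition s - 8 == -7 must hold; in canonical form it is s == 1.
Before skip: s == 1
Before assert !(3*u + s - 8 <= 4): (!(s + 3*u <= 12)) && s == 1
The weakest precondition is (!(s + 3*u <= 12)) && s == 1.
Check whether (!(s <= 0)) && s == 1 && u == 4 implies it.
Every state satisfying the precondition satisfies the weakest precondition: the implication holds.
Answer: valid


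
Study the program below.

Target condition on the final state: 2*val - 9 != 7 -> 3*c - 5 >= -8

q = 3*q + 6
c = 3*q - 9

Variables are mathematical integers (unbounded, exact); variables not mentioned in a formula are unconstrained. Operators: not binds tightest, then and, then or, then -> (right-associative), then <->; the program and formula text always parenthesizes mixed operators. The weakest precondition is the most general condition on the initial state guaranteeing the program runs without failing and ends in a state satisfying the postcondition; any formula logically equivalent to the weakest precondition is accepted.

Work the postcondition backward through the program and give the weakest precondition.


Working backward. After the program, the postcondition 2*val - 9 != 7 -> 3*c - 5 >= -8 must hold; in canonical form it is 2*val != 16 -> 3*c >= -3.
Before c := 3*q - 9: 2*val != 16 -> 9*q >= 24
Before q := 3*q + 6: 2*val != 16 -> 27*q >= -30
Answer: WP = 2*val != 16 -> 27*q >= -30


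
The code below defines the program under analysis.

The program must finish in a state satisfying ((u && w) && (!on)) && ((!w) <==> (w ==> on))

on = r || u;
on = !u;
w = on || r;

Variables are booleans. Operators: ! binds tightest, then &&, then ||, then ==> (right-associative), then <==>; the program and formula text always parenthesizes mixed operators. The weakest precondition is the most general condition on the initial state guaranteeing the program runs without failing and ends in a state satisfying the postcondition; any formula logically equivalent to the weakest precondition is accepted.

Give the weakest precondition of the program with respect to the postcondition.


Working backward. After the program, the postcondition ((u && w) && (!on)) && ((!w) <==> (w ==> on)) must hold; in canonical form it is u && w && (!on) && ((!w) <==> (w ==> on)).
Before w := on || r: u && (on || r) && (!on) && ((!(on || r)) <==> ((on || r) ==> on))
Before on := !u: u && ((!u) || r) && ((!((!u) || r)) <==> (((!u) || r) ==> (!u)))
Before on := r || u: u && ((!u) || r) && ((!((!u) || r)) <==> (((!u) || r) ==> (!u)))
Answer: WP = u && ((!u) || r) && ((!((!u) || r)) <==> (((!u) || r) ==> (!u)))


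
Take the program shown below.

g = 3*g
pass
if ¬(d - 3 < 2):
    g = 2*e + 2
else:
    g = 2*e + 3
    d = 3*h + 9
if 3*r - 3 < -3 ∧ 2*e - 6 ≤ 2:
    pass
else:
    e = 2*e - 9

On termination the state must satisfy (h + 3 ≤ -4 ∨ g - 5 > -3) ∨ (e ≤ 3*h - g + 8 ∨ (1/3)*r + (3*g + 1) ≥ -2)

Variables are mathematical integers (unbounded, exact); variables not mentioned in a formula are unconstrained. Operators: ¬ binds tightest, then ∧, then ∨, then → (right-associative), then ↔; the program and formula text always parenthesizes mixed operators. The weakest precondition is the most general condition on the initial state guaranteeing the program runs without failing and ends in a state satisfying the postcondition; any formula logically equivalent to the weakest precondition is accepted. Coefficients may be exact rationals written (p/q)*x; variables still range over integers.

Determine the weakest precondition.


Working backward. After the program, the postcondition (h + 3 ≤ -4 ∨ g - 5 > -3) ∨ (e ≤ 3*h - g + 8 ∨ (1/3)*r + (3*g + 1) ≥ -2) must hold; in canonical form it is h ≤ -7 ∨ g > 2 ∨ e + g ≤ 3*h + 8 ∨ 3*g + (1/3)*r ≥ -3.
Then branch requires h ≤ -7 ∨ g > 2 ∨ e + g ≤ 3*h + 8 ∨ 3*g + (1/3)*r ≥ -3; else branch requires h ≤ -7 ∨ g > 2 ∨ 2*e + g ≤ 3*h + 17 ∨ 3*g + (1/3)*r ≥ -3.
Before the if: ((3*r < 0 ∧ 2*e ≤ 8) → (h ≤ -7 ∨ g > 2 ∨ e + g ≤ 3*h + 8 ∨ 3*g + (1/3)*r ≥ -3)) ∧ ((¬(3*r < 0 ∧ 2*e ≤ 8)) → (h ≤ -7 ∨ g > 2 ∨ 2*e + g ≤ 3*h + 17 ∨ 3*g + (1/3)*r ≥ -3))
Then branch requires ((3*r < 0 ∧ 2*e ≤ 8) → (h ≤ -7 ∨ 2*e > 0 ∨ 3*e ≤ 3*h + 6 ∨ 6*e + (1/3)*r ≥ -9)) ∧ ((¬(3*r < 0 ∧ 2*e ≤ 8)) → (h ≤ -7 ∨ 2*e > 0 ∨ 4*e ≤ 3*h + 15 ∨ 6*e + (1/3)*r ≥ -9)); else branch requires ((3*r < 0 ∧ 2*e ≤ 8) → (h ≤ -7 ∨ 2*e > -1 ∨ 3*e ≤ 3*h + 5 ∨ 6*e + (1/3)*r ≥ -12)) ∧ ((¬(3*r < 0 ∧ 2*e ≤ 8)) → (h ≤ -7 ∨ 2*e > -1 ∨ 4*e ≤ 3*h + 14 ∨ 6*e + (1/3)*r ≥ -12)).
Before the if: ((¬(d < 5)) → (((3*r < 0 ∧ 2*e ≤ 8) → (h ≤ -7 ∨ 2*e > 0 ∨ 3*e ≤ 3*h + 6 ∨ 6*e + (1/3)*r ≥ -9)) ∧ ((¬(3*r < 0 ∧ 2*e ≤ 8)) → (h ≤ -7 ∨ 2*e > 0 ∨ 4*e ≤ 3*h + 15 ∨ 6*e + (1/3)*r ≥ -9)))) ∧ (d < 5 → (((3*r < 0 ∧ 2*e ≤ 8) → (h ≤ -7 ∨ 2*e > -1 ∨ 3*e ≤ 3*h + 5 ∨ 6*e + (1/3)*r ≥ -12)) ∧ ((¬(3*r < 0 ∧ 2*e ≤ 8)) → (h ≤ -7 ∨ 2*e > -1 ∨ 4*e ≤ 3*h + 14 ∨ 6*e + (1/3)*r ≥ -12))))
Before skip: ((¬(d < 5)) → (((3*r < 0 ∧ 2*e ≤ 8) → (h ≤ -7 ∨ 2*e > 0 ∨ 3*e ≤ 3*h + 6 ∨ 6*e + (1/3)*r ≥ -9)) ∧ ((¬(3*r < 0 ∧ 2*e ≤ 8)) → (h ≤ -7 ∨ 2*e > 0 ∨ 4*e ≤ 3*h + 15 ∨ 6*e + (1/3)*r ≥ -9)))) ∧ (d < 5 → (((3*r < 0 ∧ 2*e ≤ 8) → (h ≤ -7 ∨ 2*e > -1 ∨ 3*e ≤ 3*h + 5 ∨ 6*e + (1/3)*r ≥ -12)) ∧ ((¬(3*r < 0 ∧ 2*e ≤ 8)) → (h ≤ -7 ∨ 2*e > -1 ∨ 4*e ≤ 3*h + 14 ∨ 6*e + (1/3)*r ≥ -12))))
Before g := 3*g: ((¬(d < 5)) → (((3*r < 0 ∧ 2*e ≤ 8) → (h ≤ -7 ∨ 2*e > 0 ∨ 3*e ≤ 3*h + 6 ∨ 6*e + (1/3)*r ≥ -9)) ∧ ((¬(3*r < 0 ∧ 2*e ≤ 8)) → (h ≤ -7 ∨ 2*e > 0 ∨ 4*e ≤ 3*h + 15 ∨ 6*e + (1/3)*r ≥ -9)))) ∧ (d < 5 → (((3*r < 0 ∧ 2*e ≤ 8) → (h ≤ -7 ∨ 2*e > -1 ∨ 3*e ≤ 3*h + 5 ∨ 6*e + (1/3)*r ≥ -12)) ∧ ((¬(3*r < 0 ∧ 2*e ≤ 8)) → (h ≤ -7 ∨ 2*e > -1 ∨ 4*e ≤ 3*h + 14 ∨ 6*e + (1/3)*r ≥ -12))))
Answer: WP = ((¬(d < 5)) → (((3*r < 0 ∧ 2*e ≤ 8) → (h ≤ -7 ∨ 2*e > 0 ∨ 3*e ≤ 3*h + 6 ∨ 6*e + (1/3)*r ≥ -9)) ∧ ((¬(3*r < 0 ∧ 2*e ≤ 8)) → (h ≤ -7 ∨ 2*e > 0 ∨ 4*e ≤ 3*h + 15 ∨ 6*e + (1/3)*r ≥ -9)))) ∧ (d < 5 → (((3*r < 0 ∧ 2*e ≤ 8) → (h ≤ -7 ∨ 2*e > -1 ∨ 3*e ≤ 3*h + 5 ∨ 6*e + (1/3)*r ≥ -12)) ∧ ((¬(3*r < 0 ∧ 2*e ≤ 8)) → (h ≤ -7 ∨ 2*e > -1 ∨ 4*e ≤ 3*h + 14 ∨ 6*e + (1/3)*r ≥ -12))))


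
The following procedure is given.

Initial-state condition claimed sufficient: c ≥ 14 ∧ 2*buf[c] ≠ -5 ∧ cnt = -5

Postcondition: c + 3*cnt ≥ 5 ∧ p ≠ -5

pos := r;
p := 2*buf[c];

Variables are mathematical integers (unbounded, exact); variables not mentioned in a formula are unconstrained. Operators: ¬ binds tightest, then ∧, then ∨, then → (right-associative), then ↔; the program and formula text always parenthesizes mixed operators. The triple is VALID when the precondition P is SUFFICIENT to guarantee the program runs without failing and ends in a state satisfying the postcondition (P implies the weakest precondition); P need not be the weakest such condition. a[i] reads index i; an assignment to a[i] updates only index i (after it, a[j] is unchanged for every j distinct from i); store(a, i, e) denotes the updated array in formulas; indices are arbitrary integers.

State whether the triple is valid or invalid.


Working backward. After the program, c + 3*cnt ≥ 5 ∧ p ≠ -5 must hold.
Before p := 2*buf[c]: c + 3*cnt ≥ 5 ∧ 2*buf[c] ≠ -5
Before pos := r: c + 3*cnt ≥ 5 ∧ 2*buf[c] ≠ -5
The weakest precondition is c + 3*cnt ≥ 5 ∧ 2*buf[c] ≠ -5.
Check whether c ≥ 14 ∧ 2*buf[c] ≠ -5 ∧ cnt = -5 implies it.
Countermodel: at the initial state buf = {[14] = 0, elsewhere 0}, c = 14, cnt = -5, the precondition holds but the weakest precondition fails.
Answer: invalid


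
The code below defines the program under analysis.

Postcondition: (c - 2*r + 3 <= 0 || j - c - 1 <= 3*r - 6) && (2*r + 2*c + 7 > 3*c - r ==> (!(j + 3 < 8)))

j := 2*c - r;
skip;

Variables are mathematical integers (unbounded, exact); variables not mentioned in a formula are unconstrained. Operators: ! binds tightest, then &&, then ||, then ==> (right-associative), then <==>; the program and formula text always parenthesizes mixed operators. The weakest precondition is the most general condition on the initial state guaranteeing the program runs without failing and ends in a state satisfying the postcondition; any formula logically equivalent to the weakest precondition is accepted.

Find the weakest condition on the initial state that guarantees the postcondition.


Working backward. After the program, the postcondition (c - 2*r + 3 <= 0 || j - c - 1 <= 3*r - 6) && (2*r + 2*c + 7 > 3*c - r ==> (!(j + 3 < 8))) must hold; in canonical form it is (c <= 2*r - 3 || j <= c + 3*r - 5) && (3*r > c - 7 ==> (!(j < 5))).
Before skip: (c <= 2*r - 3 || j <= c + 3*r - 5) && (3*r > c - 7 ==> (!(j < 5)))
Before j := 2*c - r: (c <= 2*r - 3 || c <= 4*r - 5) && (3*r > c - 7 ==> (!(2*c < r + 5)))
Answer: WP = (c <= 2*r - 3 || c <= 4*r - 5) && (3*r > c - 7 ==> (!(2*c < r + 5)))


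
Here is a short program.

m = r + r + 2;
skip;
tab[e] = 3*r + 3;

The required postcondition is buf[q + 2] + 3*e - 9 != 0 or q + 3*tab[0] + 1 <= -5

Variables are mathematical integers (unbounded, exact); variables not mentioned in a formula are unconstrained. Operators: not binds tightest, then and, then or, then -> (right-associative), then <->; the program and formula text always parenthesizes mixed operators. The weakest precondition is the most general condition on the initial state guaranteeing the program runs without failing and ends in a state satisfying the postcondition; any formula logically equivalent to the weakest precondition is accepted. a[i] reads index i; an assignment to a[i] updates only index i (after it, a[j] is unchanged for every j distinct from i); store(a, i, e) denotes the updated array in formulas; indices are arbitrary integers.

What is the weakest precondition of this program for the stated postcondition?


Working backward. After the program, the postcondition buf[q + 2] + 3*e - 9 != 0 or q + 3*tab[0] + 1 <= -5 must hold; in canonical form it is buf[q + 2] + 3*e != 9 or 3*tab[0] + q <= -6.
Before tab[e] := 3*r + 3: buf[q + 2] + 3*e != 9 or 3*store(tab, e, 3*r + 3)[0] + q <= -6
Before skip: buf[q + 2] + 3*e != 9 or 3*store(tab, e, 3*r + 3)[0] + q <= -6
Before m := r + r + 2: buf[q + 2] + 3*e != 9 or 3*store(tab, e, 3*r + 3)[0] + q <= -6
Answer: WP = buf[q + 2] + 3*e != 9 or 3*store(tab, e, 3*r + 3)[0] + q <= -6


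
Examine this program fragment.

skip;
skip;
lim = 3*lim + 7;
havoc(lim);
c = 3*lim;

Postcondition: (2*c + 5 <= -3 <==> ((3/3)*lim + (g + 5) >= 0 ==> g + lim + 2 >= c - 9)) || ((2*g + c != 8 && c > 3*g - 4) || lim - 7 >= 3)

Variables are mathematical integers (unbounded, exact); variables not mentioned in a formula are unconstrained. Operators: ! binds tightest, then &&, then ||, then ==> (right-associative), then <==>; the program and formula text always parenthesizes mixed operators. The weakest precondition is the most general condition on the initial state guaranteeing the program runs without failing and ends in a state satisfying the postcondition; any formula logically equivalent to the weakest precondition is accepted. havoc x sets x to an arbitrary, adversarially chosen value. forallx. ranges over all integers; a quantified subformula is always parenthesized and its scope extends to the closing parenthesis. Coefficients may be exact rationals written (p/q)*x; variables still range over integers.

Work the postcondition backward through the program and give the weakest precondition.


Working backward. After the program, the postcondition (2*c + 5 <= -3 <==> ((3/3)*lim + (g + 5) >= 0 ==> g + lim + 2 >= c - 9)) || ((2*g + c != 8 && c > 3*g - 4) || lim - 7 >= 3) must hold; in canonical form it is (2*c <= -8 <==> (g + lim >= -5 ==> g + lim >= c - 11)) || (c + 2*g != 8 && c > 3*g - 4) || lim >= 10.
Before c := 3*lim: (6*lim <= -8 <==> (g + lim >= -5 ==> g >= 2*lim - 11)) || (2*g + 3*lim != 8 && 3*lim > 3*g - 4) || lim >= 10
Before havoc lim: forall lim_1. ((6*lim_1 <= -8 <==> (g + lim_1 >= -5 ==> g >= 2*lim_1 - 11)) || (2*g + 3*lim_1 != 8 && 3*lim_1 > 3*g - 4) || lim_1 >= 10)
Before lim := 3*lim + 7: forall lim_1. ((6*lim_1 <= -8 <==> (g + lim_1 >= -5 ==> g >= 2*lim_1 - 11)) || (2*g + 3*lim_1 != 8 && 3*lim_1 > 3*g - 4) || lim_1 >= 10)
Before skip: forall lim_1. ((6*lim_1 <= -8 <==> (g + lim_1 >= -5 ==> g >= 2*lim_1 - 11)) || (2*g + 3*lim_1 != 8 && 3*lim_1 > 3*g - 4) || lim_1 >= 10)
Before skip: forall lim_1. ((6*lim_1 <= -8 <==> (g + lim_1 >= -5 ==> g >= 2*lim_1 - 11)) || (2*g + 3*lim_1 != 8 && 3*lim_1 > 3*g - 4) || lim_1 >= 10)
Answer: WP = forall lim_1. ((6*lim_1 <= -8 <==> (g + lim_1 >= -5 ==> g >= 2*lim_1 - 11)) || (2*g + 3*lim_1 != 8 && 3*lim_1 > 3*g - 4) || lim_1 >= 10)


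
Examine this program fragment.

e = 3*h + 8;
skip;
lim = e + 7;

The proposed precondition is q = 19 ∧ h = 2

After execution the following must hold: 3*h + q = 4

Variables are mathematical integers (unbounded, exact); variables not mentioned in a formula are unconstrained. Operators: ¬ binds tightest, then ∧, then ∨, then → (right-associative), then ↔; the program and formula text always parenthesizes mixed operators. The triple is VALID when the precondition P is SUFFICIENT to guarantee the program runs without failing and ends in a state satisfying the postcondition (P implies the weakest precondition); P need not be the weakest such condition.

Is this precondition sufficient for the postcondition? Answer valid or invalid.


Working backward. After the program, 3*h + q = 4 must hold.
Before lim := e + 7: 3*h + q = 4
Before skip: 3*h + q = 4
Before e := 3*h + 8: 3*h + q = 4
The weakest precondition is 3*h + q = 4.
Check whether q = 19 ∧ h = 2 implies it.
Countermodel: at the initial state h = 2, q = 19, the precondition holds but the weakest precondition fails.
Answer: invalid


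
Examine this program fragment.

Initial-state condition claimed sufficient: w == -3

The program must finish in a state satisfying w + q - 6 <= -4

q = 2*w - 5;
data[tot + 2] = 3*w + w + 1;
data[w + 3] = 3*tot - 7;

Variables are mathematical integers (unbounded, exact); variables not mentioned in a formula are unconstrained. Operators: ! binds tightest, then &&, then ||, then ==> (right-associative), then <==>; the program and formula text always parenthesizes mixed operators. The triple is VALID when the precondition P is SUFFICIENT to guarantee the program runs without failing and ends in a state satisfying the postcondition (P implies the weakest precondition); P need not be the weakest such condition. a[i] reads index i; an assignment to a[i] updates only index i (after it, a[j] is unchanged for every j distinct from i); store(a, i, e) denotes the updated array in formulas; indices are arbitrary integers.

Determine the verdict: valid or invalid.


Working backward. After the program, the postcondition w + q - 6 <= -4 must hold; in canonical form it is q + w <= 2.
Before data[w + 3] := 3*tot - 7: q + w <= 2
Before data[tot + 2] := 3*w + w + 1: q + w <= 2
Before q := 2*w - 5: 3*w <= 7
The weakest precondition is 3*w <= 7.
Check whether w == -3 implies it.
Every state satisfying the precondition satisfies the weakest precondition: the implication holds.
Answer: valid


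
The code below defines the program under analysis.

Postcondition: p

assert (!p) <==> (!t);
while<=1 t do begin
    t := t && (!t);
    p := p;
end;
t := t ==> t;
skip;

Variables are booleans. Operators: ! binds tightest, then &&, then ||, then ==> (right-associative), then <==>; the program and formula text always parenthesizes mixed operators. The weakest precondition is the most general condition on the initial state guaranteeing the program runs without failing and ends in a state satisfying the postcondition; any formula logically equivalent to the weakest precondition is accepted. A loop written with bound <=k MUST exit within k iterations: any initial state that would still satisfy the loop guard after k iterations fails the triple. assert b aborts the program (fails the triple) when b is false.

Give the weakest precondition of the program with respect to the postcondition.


Working backward. After the program, p must hold.
Before skip: p
Before t := t ==> t: p
Before the loop (bound <=1), unroll the exhaustion recursion (WP_0 = exit-now case; WP_j = one more guarded iteration, up to j = 1):
  WP_0: (!t) && p
  WP_1: (t ==> p) && ((!t) ==> p)
So before the loop: (t ==> p) && ((!t) ==> p)
Before assert (!p) <==> (!t): ((!p) <==> (!t)) && (t ==> p) && ((!t) ==> p)
Answer: WP = ((!p) <==> (!t)) && (t ==> p) && ((!t) ==> p)


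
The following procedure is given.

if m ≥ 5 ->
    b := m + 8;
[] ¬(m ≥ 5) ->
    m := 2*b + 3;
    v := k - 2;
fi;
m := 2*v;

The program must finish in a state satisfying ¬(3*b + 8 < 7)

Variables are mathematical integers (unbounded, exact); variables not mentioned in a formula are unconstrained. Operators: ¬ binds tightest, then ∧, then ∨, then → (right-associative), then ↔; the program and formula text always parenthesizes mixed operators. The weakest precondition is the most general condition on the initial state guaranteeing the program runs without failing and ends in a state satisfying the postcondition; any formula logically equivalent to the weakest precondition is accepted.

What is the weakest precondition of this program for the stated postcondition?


Working backward. After the program, the postcondition ¬(3*b + 8 < 7) must hold; in canonical form it is ¬(3*b < -1).
Before m := 2*v: ¬(3*b < -1)
Then branch requires ¬(3*m < -25); else branch requires ¬(3*b < -1).
Before the if: (m ≥ 5 → (¬(3*m < -25))) ∧ ((¬(m ≥ 5)) → (¬(3*b < -1)))
Answer: WP = (m ≥ 5 → (¬(3*m < -25))) ∧ ((¬(m ≥ 5)) → (¬(3*b < -1)))


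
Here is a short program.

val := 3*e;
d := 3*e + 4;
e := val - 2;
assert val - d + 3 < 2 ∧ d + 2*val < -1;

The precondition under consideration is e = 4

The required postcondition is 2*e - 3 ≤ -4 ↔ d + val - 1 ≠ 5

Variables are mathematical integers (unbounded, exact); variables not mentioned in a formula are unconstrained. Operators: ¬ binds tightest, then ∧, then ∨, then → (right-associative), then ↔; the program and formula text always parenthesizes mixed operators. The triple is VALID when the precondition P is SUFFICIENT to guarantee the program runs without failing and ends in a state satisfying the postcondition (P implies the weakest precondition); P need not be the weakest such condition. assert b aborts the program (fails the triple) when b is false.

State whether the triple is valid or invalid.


Working backward. After the program, the postcondition 2*e - 3 ≤ -4 ↔ d + val - 1 ≠ 5 must hold; in canonical form it is 2*e ≤ -1 ↔ d + val ≠ 6.
Before assert val - d + 3 < 2 ∧ d + 2*val < -1: val < d - 1 ∧ d + 2*val < -1 ∧ (2*e ≤ -1 ↔ d + val ≠ 6)
Before e := val - 2: val < d - 1 ∧ d + 2*val < -1 ∧ (2*val ≤ 3 ↔ d + val ≠ 6)
Before d := 3*e + 4: val < 3*e + 3 ∧ 3*e + 2*val < -5 ∧ (2*val ≤ 3 ↔ 3*e + val ≠ 2)
Before val := 3*e: 9*e < -5 ∧ (6*e ≤ 3 ↔ 6*e ≠ 2)
The weakest precondition is 9*e < -5 ∧ (6*e ≤ 3 ↔ 6*e ≠ 2).
Check whether e = 4 implies it.
Countermodel: at the initial state e = 4, the precondition holds but the weakest precondition fails.
Answer: invalid


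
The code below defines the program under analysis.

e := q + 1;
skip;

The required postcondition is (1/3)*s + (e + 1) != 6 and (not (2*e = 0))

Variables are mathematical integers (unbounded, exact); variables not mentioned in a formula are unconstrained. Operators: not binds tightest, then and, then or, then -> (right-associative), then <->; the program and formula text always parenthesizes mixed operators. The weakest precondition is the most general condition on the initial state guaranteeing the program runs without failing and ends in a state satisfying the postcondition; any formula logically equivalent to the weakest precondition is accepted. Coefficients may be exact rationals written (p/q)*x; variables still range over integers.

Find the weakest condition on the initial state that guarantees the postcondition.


Working backward. After the program, the postcondition (1/3)*s + (e + 1) != 6 and (not (2*e = 0)) must hold; in canonical form it is e + (1/3)*s != 5 and (not (2*e = 0)).
Before skip: e + (1/3)*s != 5 and (not (2*e = 0))
Before e := q + 1: q + (1/3)*s != 4 and (not (2*q = -2))
Answer: WP = q + (1/3)*s != 4 and (not (2*q = -2))


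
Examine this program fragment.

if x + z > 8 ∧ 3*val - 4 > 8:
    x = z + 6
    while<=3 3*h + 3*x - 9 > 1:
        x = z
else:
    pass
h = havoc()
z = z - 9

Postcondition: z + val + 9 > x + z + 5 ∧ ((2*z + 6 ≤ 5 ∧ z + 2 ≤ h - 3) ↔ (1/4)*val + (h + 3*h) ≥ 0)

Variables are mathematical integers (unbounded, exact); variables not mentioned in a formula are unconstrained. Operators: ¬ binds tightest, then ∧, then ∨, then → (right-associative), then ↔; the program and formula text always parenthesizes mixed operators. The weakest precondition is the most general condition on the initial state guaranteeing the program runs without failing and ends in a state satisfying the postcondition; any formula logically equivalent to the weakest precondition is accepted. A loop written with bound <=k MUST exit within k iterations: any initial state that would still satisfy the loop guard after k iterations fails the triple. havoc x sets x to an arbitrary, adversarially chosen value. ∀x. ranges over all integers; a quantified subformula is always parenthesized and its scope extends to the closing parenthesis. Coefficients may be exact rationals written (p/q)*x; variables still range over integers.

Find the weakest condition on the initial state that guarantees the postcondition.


Working backward. After the program, the postcondition z + val + 9 > x + z + 5 ∧ ((2*z + 6 ≤ 5 ∧ z + 2 ≤ h - 3) ↔ (1/4)*val + (h + 3*h) ≥ 0) must hold; in canonical form it is val > x - 4 ∧ ((2*z ≤ -1 ∧ z ≤ h - 5) ↔ 4*h + (1/4)*val ≥ 0).
Before z := z - 9: val > x - 4 ∧ ((2*z ≤ 17 ∧ z ≤ h + 4) ↔ 4*h + (1/4)*val ≥ 0)
Before havoc h: ∀h_1. (val > x - 4 ∧ ((2*z ≤ 17 ∧ z ≤ h_1 + 4) ↔ 4*h_1 + (1/4)*val ≥ 0))
Then branch requires (3*h + 3*z > -8 → ((3*h + 3*z > 10 → ((3*h + 3*z > 10 → ((¬(3*h + 3*z > 10)) ∧ (∀h_1. (val > z - 4 ∧ ((2*z ≤ 17 ∧ z ≤ h_1 + 4) ↔ 4*h_1 + (1/4)*val ≥ 0))))) ∧ ((¬(3*h + 3*z > 10)) → (∀h_1. (val > z - 4 ∧ ((2*z ≤ 17 ∧ z ≤ h_1 + 4) ↔ 4*h_1 + (1/4)*val ≥ 0)))))) ∧ ((¬(3*h + 3*z > 10)) → (∀h_1. (val > z - 4 ∧ ((2*z ≤ 17 ∧ z ≤ h_1 + 4) ↔ 4*h_1 + (1/4)*val ≥ 0)))))) ∧ ((¬(3*h + 3*z > -8)) → (∀h_1. (val > z + 2 ∧ ((2*z ≤ 17 ∧ z ≤ h_1 + 4) ↔ 4*h_1 + (1/4)*val ≥ 0)))); else branch requires ∀h_1. (val > x - 4 ∧ ((2*z ≤ 17 ∧ z ≤ h_1 + 4) ↔ 4*h_1 + (1/4)*val ≥ 0)).
Before the if: ((x + z > 8 ∧ 3*val > 12) → ((3*h + 3*z > -8 → ((3*h + 3*z > 10 → ((3*h + 3*z > 10 → ((¬(3*h + 3*z > 10)) ∧ (∀h_1. (val > z - 4 ∧ ((2*z ≤ 17 ∧ z ≤ h_1 + 4) ↔ 4*h_1 + (1/4)*val ≥ 0))))) ∧ ((¬(3*h + 3*z > 10)) → (∀h_1. (val > z - 4 ∧ ((2*z ≤ 17 ∧ z ≤ h_1 + 4) ↔ 4*h_1 + (1/4)*val ≥ 0)))))) ∧ ((¬(3*h + 3*z > 10)) → (∀h_1. (val > z - 4 ∧ ((2*z ≤ 17 ∧ z ≤ h_1 + 4) ↔ 4*h_1 + (1/4)*val ≥ 0)))))) ∧ ((¬(3*h + 3*z > -8)) → (∀h_1. (val > z + 2 ∧ ((2*z ≤ 17 ∧ z ≤ h_1 + 4) ↔ 4*h_1 + (1/4)*val ≥ 0)))))) ∧ ((¬(x + z > 8 ∧ 3*val > 12)) → (∀h_1. (val > x - 4 ∧ ((2*z ≤ 17 ∧ z ≤ h_1 + 4) ↔ 4*h_1 + (1/4)*val ≥ 0))))
Answer: WP = ((x + z > 8 ∧ 3*val > 12) → ((3*h + 3*z > -8 → ((3*h + 3*z > 10 → ((3*h + 3*z > 10 → ((¬(3*h + 3*z > 10)) ∧ (∀h_1. (val > z - 4 ∧ ((2*z ≤ 17 ∧ z ≤ h_1 + 4) ↔ 4*h_1 + (1/4)*val ≥ 0))))) ∧ ((¬(3*h + 3*z > 10)) → (∀h_1. (val > z - 4 ∧ ((2*z ≤ 17 ∧ z ≤ h_1 + 4) ↔ 4*h_1 + (1/4)*val ≥ 0)))))) ∧ ((¬(3*h + 3*z > 10)) → (∀h_1. (val > z - 4 ∧ ((2*z ≤ 17 ∧ z ≤ h_1 + 4) ↔ 4*h_1 + (1/4)*val ≥ 0)))))) ∧ ((¬(3*h + 3*z > -8)) → (∀h_1. (val > z + 2 ∧ ((2*z ≤ 17 ∧ z ≤ h_1 + 4) ↔ 4*h_1 + (1/4)*val ≥ 0)))))) ∧ ((¬(x + z > 8 ∧ 3*val > 12)) → (∀h_1. (val > x - 4 ∧ ((2*z ≤ 17 ∧ z ≤ h_1 + 4) ↔ 4*h_1 + (1/4)*val ≥ 0))))


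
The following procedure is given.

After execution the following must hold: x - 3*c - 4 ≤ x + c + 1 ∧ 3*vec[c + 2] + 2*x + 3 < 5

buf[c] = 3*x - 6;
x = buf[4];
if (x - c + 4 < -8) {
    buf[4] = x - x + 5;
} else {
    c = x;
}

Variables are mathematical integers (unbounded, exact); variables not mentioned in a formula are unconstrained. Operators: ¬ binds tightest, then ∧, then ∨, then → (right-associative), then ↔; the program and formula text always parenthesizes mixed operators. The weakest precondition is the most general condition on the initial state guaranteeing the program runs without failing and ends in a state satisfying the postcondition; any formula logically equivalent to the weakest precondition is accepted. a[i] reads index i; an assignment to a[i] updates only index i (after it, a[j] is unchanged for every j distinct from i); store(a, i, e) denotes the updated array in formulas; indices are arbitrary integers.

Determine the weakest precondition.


Working backward. After the program, the postcondition x - 3*c - 4 ≤ x + c + 1 ∧ 3*vec[c + 2] + 2*x + 3 < 5 must hold; in canonical form it is 4*c ≥ -5 ∧ 3*vec[c + 2] + 2*x < 2.
Then branch requires 4*c ≥ -5 ∧ 3*vec[c + 2] + 2*x < 2; else branch requires 4*x ≥ -5 ∧ 3*vec[x + 2] + 2*x < 2.
Before the if: (x < c - 12 → (4*c ≥ -5 ∧ 3*vec[c + 2] + 2*x < 2)) ∧ ((¬(x < c - 12)) → (4*x ≥ -5 ∧ 3*vec[x + 2] + 2*x < 2))
Before x := buf[4]: (buf[4] < c - 12 → (4*c ≥ -5 ∧ 2*buf[4] + 3*vec[c + 2] < 2)) ∧ ((¬(buf[4] < c - 12)) → (4*buf[4] ≥ -5 ∧ 2*buf[4] + 3*vec[buf[4] + 2] < 2))
Before buf[c] := 3*x - 6: (store(buf, c, 3*x - 6)[4] < c - 12 → (4*c ≥ -5 ∧ 3*vec[c + 2] + 2*store(buf, c, 3*x - 6)[4] < 2)) ∧ ((¬(store(buf, c, 3*x - 6)[4] < c - 12)) → (4*store(buf, c, 3*x - 6)[4] ≥ -5 ∧ 3*vec[store(buf, c, 3*x - 6)[4] + 2] + 2*store(buf, c, 3*x - 6)[4] < 2))
Answer: WP = (store(buf, c, 3*x - 6)[4] < c - 12 → (4*c ≥ -5 ∧ 3*vec[c + 2] + 2*store(buf, c, 3*x - 6)[4] < 2)) ∧ ((¬(store(buf, c, 3*x - 6)[4] < c - 12)) → (4*store(buf, c, 3*x - 6)[4] ≥ -5 ∧ 3*vec[store(buf, c, 3*x - 6)[4] + 2] + 2*store(buf, c, 3*x - 6)[4] < 2))


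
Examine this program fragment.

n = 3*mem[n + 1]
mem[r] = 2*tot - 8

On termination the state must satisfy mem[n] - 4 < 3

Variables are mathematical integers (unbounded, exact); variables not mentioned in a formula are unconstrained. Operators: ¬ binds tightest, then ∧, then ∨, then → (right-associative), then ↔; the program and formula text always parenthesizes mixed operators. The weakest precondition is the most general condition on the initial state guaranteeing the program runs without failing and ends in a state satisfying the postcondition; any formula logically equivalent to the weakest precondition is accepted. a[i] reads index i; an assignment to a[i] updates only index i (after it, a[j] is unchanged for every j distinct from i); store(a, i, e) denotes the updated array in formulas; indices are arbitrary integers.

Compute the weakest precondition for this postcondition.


Working backward. After the program, the postcondition mem[n] - 4 < 3 must hold; in canonical form it is mem[n] < 7.
Before mem[r] := 2*tot - 8: store(mem, r, 2*tot - 8)[n] < 7
Before n := 3*mem[n + 1]: store(mem, r, 2*tot - 8)[3*mem[n + 1]] < 7
Answer: WP = store(mem, r, 2*tot - 8)[3*mem[n + 1]] < 7


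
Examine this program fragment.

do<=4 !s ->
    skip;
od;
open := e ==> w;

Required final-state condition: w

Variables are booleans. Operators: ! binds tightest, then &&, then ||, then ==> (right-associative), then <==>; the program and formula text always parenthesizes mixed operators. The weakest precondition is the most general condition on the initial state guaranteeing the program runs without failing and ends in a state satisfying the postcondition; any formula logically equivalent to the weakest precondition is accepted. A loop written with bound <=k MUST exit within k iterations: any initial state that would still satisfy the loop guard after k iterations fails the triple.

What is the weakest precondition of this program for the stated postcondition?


Working backward. After the program, w must hold.
Before open := e ==> w: w
Before the loop (bound <=4), unroll the exhaustion recursion (WP_0 = exit-now case; WP_j = one more guarded iteration, up to j = 4):
  WP_0: s && w
  WP_1: ((!s) ==> (s && w)) && (s ==> w)
  WP_2: ((!s) ==> (((!s) ==> (s && w)) && (s ==> w))) && (s ==> w)
  WP_3: ((!s) ==> (((!s) ==> (((!s) ==> (s && w)) && (s ==> w))) && (s ==> w))) && (s ==> w)
  WP_4: ((!s) ==> (((!s) ==> (((!s) ==> (((!s) ==> (s && w)) && (s ==> w))) && (s ==> w))) && (s ==> w))) && (s ==> w)
So before the loop: ((!s) ==> (((!s) ==> (((!s) ==> (((!s) ==> (s && w)) && (s ==> w))) && (s ==> w))) && (s ==> w))) && (s ==> w)
Answer: WP = ((!s) ==> (((!s) ==> (((!s) ==> (((!s) ==> (s && w)) && (s ==> w))) && (s ==> w))) && (s ==> w))) && (s ==> w)


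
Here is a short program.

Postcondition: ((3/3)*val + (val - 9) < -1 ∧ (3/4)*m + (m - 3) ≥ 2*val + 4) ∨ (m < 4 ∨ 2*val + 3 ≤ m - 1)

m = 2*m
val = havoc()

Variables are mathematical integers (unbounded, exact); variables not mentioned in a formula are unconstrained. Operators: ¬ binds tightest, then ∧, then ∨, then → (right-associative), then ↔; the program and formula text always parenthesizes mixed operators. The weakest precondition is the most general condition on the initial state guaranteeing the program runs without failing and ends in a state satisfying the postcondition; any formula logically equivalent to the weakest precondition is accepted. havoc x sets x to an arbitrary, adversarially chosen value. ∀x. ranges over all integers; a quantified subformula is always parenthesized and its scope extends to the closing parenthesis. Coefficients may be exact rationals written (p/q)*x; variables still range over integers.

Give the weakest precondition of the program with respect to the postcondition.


Working backward. After the program, the postcondition ((3/3)*val + (val - 9) < -1 ∧ (3/4)*m + (m - 3) ≥ 2*val + 4) ∨ (m < 4 ∨ 2*val + 3 ≤ m - 1) must hold; in canonical form it is (2*val < 8 ∧ (7/4)*m ≥ 2*val + 7) ∨ m < 4 ∨ 2*val ≤ m - 4.
Before havoc val: ∀val_1. ((2*val_1 < 8 ∧ (7/4)*m ≥ 2*val_1 + 7) ∨ m < 4 ∨ 2*val_1 ≤ m - 4)
Before m := 2*m: ∀val_1. ((2*val_1 < 8 ∧ (7/2)*m ≥ 2*val_1 + 7) ∨ 2*m < 4 ∨ 2*val_1 ≤ 2*m - 4)
Answer: WP = ∀val_1. ((2*val_1 < 8 ∧ (7/2)*m ≥ 2*val_1 + 7) ∨ 2*m < 4 ∨ 2*val_1 ≤ 2*m - 4)


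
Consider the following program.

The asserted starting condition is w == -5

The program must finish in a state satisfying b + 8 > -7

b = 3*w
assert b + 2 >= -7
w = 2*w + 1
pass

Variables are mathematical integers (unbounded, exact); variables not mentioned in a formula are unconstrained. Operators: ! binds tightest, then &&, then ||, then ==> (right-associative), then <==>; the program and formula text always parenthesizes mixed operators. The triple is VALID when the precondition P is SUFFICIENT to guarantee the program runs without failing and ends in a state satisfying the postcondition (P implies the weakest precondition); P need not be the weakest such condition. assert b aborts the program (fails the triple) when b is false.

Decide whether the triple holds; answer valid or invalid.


Working backward. After the program, the postcondition b + 8 > -7 must hold; in canonical form it is b > -15.
Before skip: b > -15
Before w := 2*w + 1: b > -15
Before assert b + 2 >= -7: b >= -9 && b > -15
Before b := 3*w: 3*w >= -9 && 3*w > -15
The weakest precondition is 3*w >= -9 && 3*w > -15.
Check whether w == -5 implies it.
Countermodel: at the initial state w = -5, the precondition holds but the weakest precondition fails.
Answer: invalid
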